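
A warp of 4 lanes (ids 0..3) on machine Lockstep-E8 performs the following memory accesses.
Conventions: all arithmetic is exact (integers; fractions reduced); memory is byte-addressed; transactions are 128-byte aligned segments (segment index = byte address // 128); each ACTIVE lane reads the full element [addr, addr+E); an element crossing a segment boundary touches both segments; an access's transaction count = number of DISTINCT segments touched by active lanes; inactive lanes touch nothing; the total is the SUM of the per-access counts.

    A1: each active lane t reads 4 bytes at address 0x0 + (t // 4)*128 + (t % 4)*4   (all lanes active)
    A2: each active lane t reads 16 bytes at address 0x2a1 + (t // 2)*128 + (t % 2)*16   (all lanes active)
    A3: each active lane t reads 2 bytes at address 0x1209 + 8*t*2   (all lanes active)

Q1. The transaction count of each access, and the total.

A1: 1 transaction
A2: 2 transactions
A3: 1 transaction

Answer: 1,2,1; total 4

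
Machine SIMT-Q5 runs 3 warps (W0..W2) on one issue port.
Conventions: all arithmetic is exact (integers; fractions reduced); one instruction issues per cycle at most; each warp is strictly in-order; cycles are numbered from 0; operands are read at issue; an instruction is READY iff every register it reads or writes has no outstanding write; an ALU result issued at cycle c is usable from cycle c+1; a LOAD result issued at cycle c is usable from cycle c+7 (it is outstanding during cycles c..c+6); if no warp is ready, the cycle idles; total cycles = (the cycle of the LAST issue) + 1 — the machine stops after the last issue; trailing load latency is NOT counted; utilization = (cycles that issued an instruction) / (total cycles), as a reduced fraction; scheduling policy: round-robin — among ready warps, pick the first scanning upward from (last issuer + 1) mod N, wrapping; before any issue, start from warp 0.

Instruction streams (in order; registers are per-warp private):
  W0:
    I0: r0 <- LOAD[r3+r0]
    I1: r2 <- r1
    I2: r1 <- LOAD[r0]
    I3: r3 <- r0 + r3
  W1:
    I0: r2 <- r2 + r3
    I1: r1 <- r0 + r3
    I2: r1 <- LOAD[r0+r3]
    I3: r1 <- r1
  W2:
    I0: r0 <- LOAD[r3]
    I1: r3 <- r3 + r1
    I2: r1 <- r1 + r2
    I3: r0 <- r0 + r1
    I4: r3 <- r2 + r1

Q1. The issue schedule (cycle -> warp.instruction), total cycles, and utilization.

cycle 0: W0.I0
cycle 1: W1.I0
cycle 2: W2.I0
cycle 3: W0.I1
cycle 4: W1.I1
cycle 5: W2.I1
cycle 6: W1.I2
cycle 7: W2.I2
cycle 8: W0.I2
cycle 9: W2.I3
cycle 10: W0.I3
cycle 11: W2.I4
cycle 12: idle
cycle 13: W1.I3

Answer: 14 cycles, utilization 13/14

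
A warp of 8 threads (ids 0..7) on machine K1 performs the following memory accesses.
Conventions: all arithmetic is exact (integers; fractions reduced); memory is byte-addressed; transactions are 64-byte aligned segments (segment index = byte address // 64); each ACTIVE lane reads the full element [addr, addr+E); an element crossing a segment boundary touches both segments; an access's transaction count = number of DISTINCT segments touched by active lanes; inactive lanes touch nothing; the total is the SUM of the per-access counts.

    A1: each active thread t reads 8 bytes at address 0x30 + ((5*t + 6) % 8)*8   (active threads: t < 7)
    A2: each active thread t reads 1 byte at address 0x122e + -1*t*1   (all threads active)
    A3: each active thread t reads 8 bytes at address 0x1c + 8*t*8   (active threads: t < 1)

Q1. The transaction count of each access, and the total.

A1: 2 transactions
A2: 1 transaction
A3: 1 transaction

Answer: 2,1,1; total 4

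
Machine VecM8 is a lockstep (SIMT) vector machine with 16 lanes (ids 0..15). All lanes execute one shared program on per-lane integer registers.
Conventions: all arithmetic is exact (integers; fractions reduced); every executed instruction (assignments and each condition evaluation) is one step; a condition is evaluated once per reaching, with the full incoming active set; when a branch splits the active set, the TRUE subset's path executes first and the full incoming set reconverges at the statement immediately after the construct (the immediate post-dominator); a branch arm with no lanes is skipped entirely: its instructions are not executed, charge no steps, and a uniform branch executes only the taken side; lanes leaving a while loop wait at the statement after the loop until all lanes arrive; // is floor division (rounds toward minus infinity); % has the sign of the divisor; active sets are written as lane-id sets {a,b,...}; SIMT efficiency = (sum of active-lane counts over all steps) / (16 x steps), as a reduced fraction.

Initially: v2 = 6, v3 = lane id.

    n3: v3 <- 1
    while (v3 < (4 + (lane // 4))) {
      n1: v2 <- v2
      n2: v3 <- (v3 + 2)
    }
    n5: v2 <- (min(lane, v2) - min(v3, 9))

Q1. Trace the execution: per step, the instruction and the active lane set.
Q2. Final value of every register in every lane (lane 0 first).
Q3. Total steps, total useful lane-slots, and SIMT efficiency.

step 0: v3 <- 1                      {0,1,2,3,4,5,6,7,8,9,10,11,12,13,14,15}
step 1: eval (v3 < (4 + (lane // 4))) {0,1,2,3,4,5,6,7,8,9,10,11,12,13,14,15}
step 2: v2 <- v2                     {0,1,2,3,4,5,6,7,8,9,10,11,12,13,14,15}
step 3: v3 <- (v3 + 2)               {0,1,2,3,4,5,6,7,8,9,10,11,12,13,14,15}
step 4: eval (v3 < (4 + (lane // 4))) {0,1,2,3,4,5,6,7,8,9,10,11,12,13,14,15}
step 5: v2 <- v2                     {0,1,2,3,4,5,6,7,8,9,10,11,12,13,14,15}
step 6: v3 <- (v3 + 2)               {0,1,2,3,4,5,6,7,8,9,10,11,12,13,14,15}
step 7: eval (v3 < (4 + (lane // 4))) {0,1,2,3,4,5,6,7,8,9,10,11,12,13,14,15}
step 8: v2 <- v2                     {8,9,10,11,12,13,14,15}
step 9: v3 <- (v3 + 2)               {8,9,10,11,12,13,14,15}
step 10: eval (v3 < (4 + (lane // 4))) {8,9,10,11,12,13,14,15}
step 11: v2 <- (min(lane, v2) - min(v3, 9)) {0,1,2,3,4,5,6,7,8,9,10,11,12,13,14,15}

Answer: 12 steps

v2: -5,-4,-3,-2,-1,0,1,1,-1,-1,-1,-1,-1,-1,-1,-1
v3: 5,5,5,5,5,5,5,5,7,7,7,7,7,7,7,7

steps = 12; useful = 168; efficiency = 168/192 = 7/8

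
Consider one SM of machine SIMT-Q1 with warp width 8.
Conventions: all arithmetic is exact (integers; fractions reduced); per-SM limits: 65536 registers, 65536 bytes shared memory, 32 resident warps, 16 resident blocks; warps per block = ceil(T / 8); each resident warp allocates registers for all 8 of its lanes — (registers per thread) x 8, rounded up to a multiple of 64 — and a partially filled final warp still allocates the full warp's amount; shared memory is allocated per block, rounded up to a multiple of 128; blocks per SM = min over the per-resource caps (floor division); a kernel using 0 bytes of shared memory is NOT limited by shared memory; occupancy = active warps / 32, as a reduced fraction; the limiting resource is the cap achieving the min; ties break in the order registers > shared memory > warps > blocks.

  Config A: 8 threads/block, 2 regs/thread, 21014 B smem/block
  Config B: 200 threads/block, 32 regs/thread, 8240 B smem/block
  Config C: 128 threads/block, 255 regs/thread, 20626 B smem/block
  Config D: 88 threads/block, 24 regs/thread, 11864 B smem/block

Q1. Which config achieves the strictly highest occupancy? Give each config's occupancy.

occupancies: A 3/32, B 25/32, C 1, D 11/16

Answer: C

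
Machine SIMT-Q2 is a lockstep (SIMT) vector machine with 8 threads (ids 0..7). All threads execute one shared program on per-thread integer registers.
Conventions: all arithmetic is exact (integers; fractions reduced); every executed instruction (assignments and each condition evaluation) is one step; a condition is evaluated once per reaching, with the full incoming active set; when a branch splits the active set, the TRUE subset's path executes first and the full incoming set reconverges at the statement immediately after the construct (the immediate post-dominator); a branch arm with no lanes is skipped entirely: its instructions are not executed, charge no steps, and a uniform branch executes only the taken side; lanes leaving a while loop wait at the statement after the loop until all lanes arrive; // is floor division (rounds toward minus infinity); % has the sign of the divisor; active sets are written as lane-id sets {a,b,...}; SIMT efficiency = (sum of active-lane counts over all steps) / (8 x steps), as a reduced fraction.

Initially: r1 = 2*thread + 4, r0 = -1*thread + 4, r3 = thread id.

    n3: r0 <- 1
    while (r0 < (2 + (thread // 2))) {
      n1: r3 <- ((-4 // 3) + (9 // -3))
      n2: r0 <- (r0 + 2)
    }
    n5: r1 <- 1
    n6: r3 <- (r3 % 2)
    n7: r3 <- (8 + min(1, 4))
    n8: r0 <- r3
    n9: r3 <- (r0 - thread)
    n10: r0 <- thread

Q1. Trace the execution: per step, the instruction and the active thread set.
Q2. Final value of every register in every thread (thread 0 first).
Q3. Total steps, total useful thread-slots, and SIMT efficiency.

step 0: r0 <- 1                      {0,1,2,3,4,5,6,7}
step 1: eval (r0 < (2 + (thread // 2))) {0,1,2,3,4,5,6,7}
step 2: r3 <- ((-4 // 3) + (9 // -3)) {0,1,2,3,4,5,6,7}
step 3: r0 <- (r0 + 2)               {0,1,2,3,4,5,6,7}
step 4: eval (r0 < (2 + (thread // 2))) {0,1,2,3,4,5,6,7}
step 5: r3 <- ((-4 // 3) + (9 // -3)) {4,5,6,7}
step 6: r0 <- (r0 + 2)               {4,5,6,7}
step 7: eval (r0 < (2 + (thread // 2))) {4,5,6,7}
step 8: r1 <- 1                      {0,1,2,3,4,5,6,7}
step 9: r3 <- (r3 % 2)               {0,1,2,3,4,5,6,7}
step 10: r3 <- (8 + min(1, 4))        {0,1,2,3,4,5,6,7}
step 11: r0 <- r3                     {0,1,2,3,4,5,6,7}
step 12: r3 <- (r0 - thread)          {0,1,2,3,4,5,6,7}
step 13: r0 <- thread                 {0,1,2,3,4,5,6,7}

Answer: 14 steps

r1: 1,1,1,1,1,1,1,1
r0: 0,1,2,3,4,5,6,7
r3: 9,8,7,6,5,4,3,2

steps = 14; useful = 100; efficiency = 100/112 = 25/28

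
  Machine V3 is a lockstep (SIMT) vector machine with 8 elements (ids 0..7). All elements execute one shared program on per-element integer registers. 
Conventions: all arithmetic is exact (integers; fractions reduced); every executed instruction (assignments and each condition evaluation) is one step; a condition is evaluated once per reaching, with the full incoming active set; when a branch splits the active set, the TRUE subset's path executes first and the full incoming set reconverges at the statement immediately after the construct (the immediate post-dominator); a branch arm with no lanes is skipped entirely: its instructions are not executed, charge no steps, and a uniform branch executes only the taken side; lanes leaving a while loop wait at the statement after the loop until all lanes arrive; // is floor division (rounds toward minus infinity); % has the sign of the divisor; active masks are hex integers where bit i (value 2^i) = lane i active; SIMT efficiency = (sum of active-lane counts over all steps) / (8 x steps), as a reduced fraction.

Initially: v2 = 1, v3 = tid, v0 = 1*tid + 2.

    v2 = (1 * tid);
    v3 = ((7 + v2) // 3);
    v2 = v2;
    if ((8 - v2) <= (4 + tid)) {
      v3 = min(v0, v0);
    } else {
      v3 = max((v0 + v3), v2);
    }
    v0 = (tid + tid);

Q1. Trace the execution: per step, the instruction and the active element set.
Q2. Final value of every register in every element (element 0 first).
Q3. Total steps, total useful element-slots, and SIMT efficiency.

step 0: v2 <- (1 * tid)              0xff
step 1: v3 <- ((7 + v2) // 3)        0xff
step 2: v2 <- v2                     0xff
step 3: eval ((8 - v2) <= (4 + tid)) 0xff
step 4: v3 <- min(v0, v0)            0xfc
step 5: v3 <- max((v0 + v3), v2)     0x03
step 6: v0 <- (tid + tid)            0xff

Answer: 7 steps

v2: 0,1,2,3,4,5,6,7
v3: 4,5,4,5,6,7,8,9
v0: 0,2,4,6,8,10,12,14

steps = 7; useful = 48; efficiency = 48/56 = 6/7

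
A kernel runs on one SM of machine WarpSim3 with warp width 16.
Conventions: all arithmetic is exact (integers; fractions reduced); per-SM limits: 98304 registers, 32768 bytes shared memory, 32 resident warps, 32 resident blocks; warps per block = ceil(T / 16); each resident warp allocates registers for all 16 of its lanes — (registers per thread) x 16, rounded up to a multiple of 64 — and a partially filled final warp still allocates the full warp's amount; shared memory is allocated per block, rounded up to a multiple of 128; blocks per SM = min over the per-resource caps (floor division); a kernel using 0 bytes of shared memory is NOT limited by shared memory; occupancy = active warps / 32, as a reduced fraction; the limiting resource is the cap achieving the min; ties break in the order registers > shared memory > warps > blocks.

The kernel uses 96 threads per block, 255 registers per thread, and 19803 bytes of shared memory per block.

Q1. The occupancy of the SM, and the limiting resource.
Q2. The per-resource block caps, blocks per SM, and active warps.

Answer: occupancy 3/16, limited by shared memory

registers: 4 blocks
shared memory: 1 block
warps: 5 blocks
blocks: 32 blocks

Answer: 1 block, 6 active warps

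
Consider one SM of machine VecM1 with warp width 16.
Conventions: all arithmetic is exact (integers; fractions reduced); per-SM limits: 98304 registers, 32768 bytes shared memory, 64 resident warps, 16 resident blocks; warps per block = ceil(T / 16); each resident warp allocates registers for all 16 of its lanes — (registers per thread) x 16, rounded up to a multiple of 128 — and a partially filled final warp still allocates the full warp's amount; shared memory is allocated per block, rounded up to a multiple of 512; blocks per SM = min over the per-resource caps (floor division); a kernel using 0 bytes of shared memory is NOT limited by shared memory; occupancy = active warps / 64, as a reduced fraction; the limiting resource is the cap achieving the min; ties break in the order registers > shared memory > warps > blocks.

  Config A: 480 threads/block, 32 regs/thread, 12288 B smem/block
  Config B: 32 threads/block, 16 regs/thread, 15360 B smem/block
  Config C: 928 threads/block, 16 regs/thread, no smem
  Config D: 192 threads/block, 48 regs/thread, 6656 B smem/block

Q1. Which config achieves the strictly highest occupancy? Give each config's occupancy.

occupancies: A 15/16, B 1/16, C 29/32, D 3/4

Answer: A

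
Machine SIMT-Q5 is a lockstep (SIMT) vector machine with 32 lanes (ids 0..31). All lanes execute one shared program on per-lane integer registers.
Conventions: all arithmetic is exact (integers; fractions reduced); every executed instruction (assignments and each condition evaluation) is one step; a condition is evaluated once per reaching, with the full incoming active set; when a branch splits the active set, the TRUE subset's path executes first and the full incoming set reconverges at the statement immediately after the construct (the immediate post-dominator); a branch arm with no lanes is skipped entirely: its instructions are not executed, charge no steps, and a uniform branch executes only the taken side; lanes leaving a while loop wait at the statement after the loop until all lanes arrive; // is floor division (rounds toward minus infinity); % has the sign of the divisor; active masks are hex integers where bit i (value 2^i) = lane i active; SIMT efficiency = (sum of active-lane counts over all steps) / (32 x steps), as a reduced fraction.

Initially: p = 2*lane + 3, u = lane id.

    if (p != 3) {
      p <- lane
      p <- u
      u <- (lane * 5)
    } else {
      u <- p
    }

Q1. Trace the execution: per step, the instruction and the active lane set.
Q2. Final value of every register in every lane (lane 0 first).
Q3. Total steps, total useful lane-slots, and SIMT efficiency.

step 0: eval (p != 3)                0xffffffff
step 1: p <- lane                    0xfffffffe
step 2: p <- u                       0xfffffffe
step 3: u <- (lane * 5)              0xfffffffe
step 4: u <- p                       0x00000001

Answer: 5 steps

p: 3,1,2,3,4,5,6,7,8,9,10,11,12,13,14,15,16,17,18,19,20,21,22,23,24,25,26,27,28,29,30,31
u: 3,5,10,15,20,25,30,35,40,45,50,55,60,65,70,75,80,85,90,95,100,105,110,115,120,125,130,135,140,145,150,155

steps = 5; useful = 126; efficiency = 126/160 = 63/80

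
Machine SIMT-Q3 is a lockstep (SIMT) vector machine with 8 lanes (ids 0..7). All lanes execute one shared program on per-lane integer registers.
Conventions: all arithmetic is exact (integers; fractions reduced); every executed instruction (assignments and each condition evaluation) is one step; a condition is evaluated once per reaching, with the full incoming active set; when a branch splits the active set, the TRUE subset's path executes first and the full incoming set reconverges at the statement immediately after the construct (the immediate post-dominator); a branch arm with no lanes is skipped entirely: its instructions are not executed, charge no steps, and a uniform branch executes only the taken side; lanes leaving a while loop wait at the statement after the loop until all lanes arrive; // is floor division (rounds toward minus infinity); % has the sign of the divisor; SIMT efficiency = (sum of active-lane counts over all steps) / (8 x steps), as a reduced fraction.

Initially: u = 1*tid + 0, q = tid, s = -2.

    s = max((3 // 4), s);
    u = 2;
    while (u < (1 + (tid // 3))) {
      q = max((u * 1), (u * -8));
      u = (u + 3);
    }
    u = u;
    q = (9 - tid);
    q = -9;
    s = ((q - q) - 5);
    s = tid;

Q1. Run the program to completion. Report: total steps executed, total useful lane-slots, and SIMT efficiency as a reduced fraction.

Answer: 11 steps, 70 useful, 35/44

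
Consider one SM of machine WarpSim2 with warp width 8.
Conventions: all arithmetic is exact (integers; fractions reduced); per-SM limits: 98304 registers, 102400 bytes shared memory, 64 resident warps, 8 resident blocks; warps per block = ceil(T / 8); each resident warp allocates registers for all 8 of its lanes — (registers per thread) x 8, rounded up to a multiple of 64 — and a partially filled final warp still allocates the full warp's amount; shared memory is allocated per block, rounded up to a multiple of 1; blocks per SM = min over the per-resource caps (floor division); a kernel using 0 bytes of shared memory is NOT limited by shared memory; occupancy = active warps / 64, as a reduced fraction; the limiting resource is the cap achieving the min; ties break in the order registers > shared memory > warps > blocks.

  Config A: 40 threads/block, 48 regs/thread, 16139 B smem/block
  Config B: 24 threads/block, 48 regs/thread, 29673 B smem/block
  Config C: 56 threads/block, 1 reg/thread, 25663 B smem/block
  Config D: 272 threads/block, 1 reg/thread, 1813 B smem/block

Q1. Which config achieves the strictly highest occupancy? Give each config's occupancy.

occupancies: A 15/32, B 9/64, C 21/64, D 17/32

Answer: D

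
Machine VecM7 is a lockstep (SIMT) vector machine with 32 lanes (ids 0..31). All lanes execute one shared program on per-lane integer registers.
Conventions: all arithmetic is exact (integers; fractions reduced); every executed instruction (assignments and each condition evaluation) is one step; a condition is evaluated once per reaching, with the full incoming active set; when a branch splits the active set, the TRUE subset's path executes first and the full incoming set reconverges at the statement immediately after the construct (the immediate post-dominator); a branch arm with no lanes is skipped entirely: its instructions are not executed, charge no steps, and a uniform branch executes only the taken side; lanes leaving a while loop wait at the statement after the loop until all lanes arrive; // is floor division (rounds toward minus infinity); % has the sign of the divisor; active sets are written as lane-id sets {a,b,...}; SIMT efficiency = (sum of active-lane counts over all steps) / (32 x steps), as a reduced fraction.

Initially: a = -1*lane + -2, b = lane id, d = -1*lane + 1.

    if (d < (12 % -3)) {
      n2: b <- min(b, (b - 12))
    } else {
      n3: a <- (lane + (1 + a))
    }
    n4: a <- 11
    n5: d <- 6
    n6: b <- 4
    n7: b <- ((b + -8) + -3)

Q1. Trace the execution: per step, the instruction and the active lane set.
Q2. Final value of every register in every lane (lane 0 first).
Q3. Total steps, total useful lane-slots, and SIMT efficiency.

step 0: eval (d < (12 % -3))         {0,1,2,3,4,5,6,7,8,9,10,11,12,13,14,15,16,17,18,19,20,21,22,23,24,25,26,27,28,29,30,31}
step 1: b <- min(b, (b - 12))        {2,3,4,5,6,7,8,9,10,11,12,13,14,15,16,17,18,19,20,21,22,23,24,25,26,27,28,29,30,31}
step 2: a <- (lane + (1 + a))        {0,1}
step 3: a <- 11                      {0,1,2,3,4,5,6,7,8,9,10,11,12,13,14,15,16,17,18,19,20,21,22,23,24,25,26,27,28,29,30,31}
step 4: d <- 6                       {0,1,2,3,4,5,6,7,8,9,10,11,12,13,14,15,16,17,18,19,20,21,22,23,24,25,26,27,28,29,30,31}
step 5: b <- 4                       {0,1,2,3,4,5,6,7,8,9,10,11,12,13,14,15,16,17,18,19,20,21,22,23,24,25,26,27,28,29,30,31}
step 6: b <- ((b + -8) + -3)         {0,1,2,3,4,5,6,7,8,9,10,11,12,13,14,15,16,17,18,19,20,21,22,23,24,25,26,27,28,29,30,31}

Answer: 7 steps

a: 11,11,11,11,11,11,11,11,11,11,11,11,11,11,11,11,11,11,11,11,11,11,11,11,11,11,11,11,11,11,11,11
b: -7,-7,-7,-7,-7,-7,-7,-7,-7,-7,-7,-7,-7,-7,-7,-7,-7,-7,-7,-7,-7,-7,-7,-7,-7,-7,-7,-7,-7,-7,-7,-7
d: 6,6,6,6,6,6,6,6,6,6,6,6,6,6,6,6,6,6,6,6,6,6,6,6,6,6,6,6,6,6,6,6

steps = 7; useful = 192; efficiency = 192/224 = 6/7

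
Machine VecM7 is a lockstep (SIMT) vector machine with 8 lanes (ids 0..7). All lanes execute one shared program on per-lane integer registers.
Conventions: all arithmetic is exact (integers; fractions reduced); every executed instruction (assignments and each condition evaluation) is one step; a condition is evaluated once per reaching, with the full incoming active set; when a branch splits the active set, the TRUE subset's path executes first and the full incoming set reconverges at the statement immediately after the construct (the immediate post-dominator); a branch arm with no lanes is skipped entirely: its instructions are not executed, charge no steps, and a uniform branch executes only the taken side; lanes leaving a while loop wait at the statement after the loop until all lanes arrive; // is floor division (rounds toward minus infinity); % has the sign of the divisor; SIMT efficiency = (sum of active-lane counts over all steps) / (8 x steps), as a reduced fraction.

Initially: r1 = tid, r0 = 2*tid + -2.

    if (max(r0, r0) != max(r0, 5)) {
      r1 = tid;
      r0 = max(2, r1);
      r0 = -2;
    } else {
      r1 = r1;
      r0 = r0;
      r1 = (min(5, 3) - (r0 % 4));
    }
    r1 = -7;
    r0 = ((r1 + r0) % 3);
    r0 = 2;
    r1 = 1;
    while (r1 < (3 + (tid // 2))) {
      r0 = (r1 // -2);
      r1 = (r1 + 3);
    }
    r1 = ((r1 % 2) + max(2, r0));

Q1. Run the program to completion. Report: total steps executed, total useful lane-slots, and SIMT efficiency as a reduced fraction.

Answer: 19 steps, 116 useful, 29/38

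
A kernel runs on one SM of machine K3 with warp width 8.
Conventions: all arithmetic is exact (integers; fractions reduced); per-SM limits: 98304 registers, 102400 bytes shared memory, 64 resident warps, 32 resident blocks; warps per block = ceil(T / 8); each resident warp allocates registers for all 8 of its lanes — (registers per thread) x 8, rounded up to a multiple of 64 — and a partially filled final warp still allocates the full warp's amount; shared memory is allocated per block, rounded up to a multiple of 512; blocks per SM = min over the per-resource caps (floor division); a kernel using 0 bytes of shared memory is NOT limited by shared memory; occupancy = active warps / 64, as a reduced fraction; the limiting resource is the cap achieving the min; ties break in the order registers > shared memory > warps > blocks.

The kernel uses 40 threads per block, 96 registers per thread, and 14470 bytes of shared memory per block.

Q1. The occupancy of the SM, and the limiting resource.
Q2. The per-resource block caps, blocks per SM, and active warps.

Answer: occupancy 15/32, limited by shared memory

registers: 25 blocks
shared memory: 6 blocks
warps: 12 blocks
blocks: 32 blocks

Answer: 6 blocks, 30 active warps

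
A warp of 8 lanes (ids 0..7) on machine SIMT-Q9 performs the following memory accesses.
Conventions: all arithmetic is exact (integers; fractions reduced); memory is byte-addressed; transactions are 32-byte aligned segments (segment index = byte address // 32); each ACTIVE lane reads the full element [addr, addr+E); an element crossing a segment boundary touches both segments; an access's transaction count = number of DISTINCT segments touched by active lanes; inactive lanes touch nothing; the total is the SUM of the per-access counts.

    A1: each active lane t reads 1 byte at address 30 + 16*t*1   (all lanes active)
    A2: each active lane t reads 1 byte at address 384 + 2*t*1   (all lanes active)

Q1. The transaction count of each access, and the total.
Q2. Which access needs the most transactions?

A1: 5 transactions
A2: 1 transaction

Answer: 5,1; total 6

Answer: A1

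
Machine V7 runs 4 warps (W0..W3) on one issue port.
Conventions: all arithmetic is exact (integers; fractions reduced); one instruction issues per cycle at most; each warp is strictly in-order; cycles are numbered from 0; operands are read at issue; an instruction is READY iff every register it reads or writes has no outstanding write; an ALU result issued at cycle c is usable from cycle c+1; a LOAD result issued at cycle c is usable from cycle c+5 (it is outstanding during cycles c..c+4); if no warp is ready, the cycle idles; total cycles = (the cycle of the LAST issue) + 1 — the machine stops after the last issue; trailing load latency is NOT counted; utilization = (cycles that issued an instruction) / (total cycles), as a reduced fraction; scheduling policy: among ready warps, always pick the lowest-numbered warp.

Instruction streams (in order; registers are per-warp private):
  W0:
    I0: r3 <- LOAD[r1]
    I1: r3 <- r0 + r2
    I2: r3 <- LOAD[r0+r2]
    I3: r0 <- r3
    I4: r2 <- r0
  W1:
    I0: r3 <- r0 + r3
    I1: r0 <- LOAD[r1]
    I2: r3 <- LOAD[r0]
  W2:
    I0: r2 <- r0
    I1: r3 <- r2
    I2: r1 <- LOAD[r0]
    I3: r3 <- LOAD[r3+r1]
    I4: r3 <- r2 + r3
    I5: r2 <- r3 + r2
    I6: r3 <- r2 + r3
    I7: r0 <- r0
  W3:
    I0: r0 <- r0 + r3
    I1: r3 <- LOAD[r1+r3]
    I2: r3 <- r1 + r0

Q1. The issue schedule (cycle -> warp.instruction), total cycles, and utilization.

cycle 0: W0.I0
cycle 1: W1.I0
cycle 2: W1.I1
cycle 3: W2.I0
cycle 4: W2.I1
cycle 5: W0.I1
cycle 6: W0.I2
cycle 7: W1.I2
cycle 8: W2.I2
cycle 9: W3.I0
cycle 10: W3.I1
cycle 11: W0.I3
cycle 12: W0.I4
cycle 13: W2.I3
cycle 14: idle
cycle 15: W3.I2
cycle 16: idle
cycle 17: idle
cycle 18: W2.I4
cycle 19: W2.I5
cycle 20: W2.I6
cycle 21: W2.I7

Answer: 22 cycles, utilization 19/22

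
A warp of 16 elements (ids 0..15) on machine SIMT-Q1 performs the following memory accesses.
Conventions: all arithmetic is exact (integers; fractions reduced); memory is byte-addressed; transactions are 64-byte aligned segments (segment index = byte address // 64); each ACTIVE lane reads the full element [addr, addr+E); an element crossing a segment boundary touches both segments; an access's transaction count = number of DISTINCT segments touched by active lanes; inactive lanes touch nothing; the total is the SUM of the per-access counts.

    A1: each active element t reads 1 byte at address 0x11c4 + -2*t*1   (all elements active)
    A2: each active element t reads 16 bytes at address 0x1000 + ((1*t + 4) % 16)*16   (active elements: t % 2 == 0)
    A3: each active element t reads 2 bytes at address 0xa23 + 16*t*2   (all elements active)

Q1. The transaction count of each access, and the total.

A1: 2 transactions
A2: 4 transactions
A3: 9 transactions

Answer: 2,4,9; total 15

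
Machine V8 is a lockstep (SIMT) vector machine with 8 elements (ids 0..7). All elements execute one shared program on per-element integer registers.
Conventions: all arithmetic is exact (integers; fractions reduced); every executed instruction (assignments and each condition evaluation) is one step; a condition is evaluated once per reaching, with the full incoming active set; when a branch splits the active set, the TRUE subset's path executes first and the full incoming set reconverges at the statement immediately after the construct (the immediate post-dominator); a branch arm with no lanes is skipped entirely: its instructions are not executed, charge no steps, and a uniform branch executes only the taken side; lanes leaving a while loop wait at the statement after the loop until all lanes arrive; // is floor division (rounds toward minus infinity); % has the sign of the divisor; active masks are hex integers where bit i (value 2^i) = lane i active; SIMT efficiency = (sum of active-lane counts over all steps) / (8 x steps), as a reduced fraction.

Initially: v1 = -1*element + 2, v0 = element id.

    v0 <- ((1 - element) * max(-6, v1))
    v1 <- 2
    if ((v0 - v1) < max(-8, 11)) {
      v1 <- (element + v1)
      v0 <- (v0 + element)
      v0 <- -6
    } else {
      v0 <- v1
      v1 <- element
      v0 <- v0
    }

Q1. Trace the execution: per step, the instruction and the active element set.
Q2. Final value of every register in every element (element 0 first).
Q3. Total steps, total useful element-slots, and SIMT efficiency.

step 0: v0 <- ((1 - element) * max(-6, v1)) 0xff
step 1: v1 <- 2                      0xff
step 2: eval ((v0 - v1) < max(-8, 11)) 0xff
step 3: v1 <- (element + v1)         0x3f
step 4: v0 <- (v0 + element)         0x3f
step 5: v0 <- -6                     0x3f
step 6: v0 <- v1                     0xc0
step 7: v1 <- element                0xc0
step 8: v0 <- v0                     0xc0

Answer: 9 steps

v1: 2,3,4,5,6,7,6,7
v0: -6,-6,-6,-6,-6,-6,2,2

steps = 9; useful = 48; efficiency = 48/72 = 2/3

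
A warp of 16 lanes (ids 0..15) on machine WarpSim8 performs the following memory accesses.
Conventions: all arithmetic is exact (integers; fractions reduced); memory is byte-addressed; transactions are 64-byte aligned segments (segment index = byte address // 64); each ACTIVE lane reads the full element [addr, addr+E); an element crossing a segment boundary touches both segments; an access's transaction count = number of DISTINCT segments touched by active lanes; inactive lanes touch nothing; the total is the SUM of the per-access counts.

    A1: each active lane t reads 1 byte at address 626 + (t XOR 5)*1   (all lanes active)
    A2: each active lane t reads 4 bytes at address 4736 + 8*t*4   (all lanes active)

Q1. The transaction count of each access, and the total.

A1: 2 transactions
A2: 8 transactions

Answer: 2,8; total 10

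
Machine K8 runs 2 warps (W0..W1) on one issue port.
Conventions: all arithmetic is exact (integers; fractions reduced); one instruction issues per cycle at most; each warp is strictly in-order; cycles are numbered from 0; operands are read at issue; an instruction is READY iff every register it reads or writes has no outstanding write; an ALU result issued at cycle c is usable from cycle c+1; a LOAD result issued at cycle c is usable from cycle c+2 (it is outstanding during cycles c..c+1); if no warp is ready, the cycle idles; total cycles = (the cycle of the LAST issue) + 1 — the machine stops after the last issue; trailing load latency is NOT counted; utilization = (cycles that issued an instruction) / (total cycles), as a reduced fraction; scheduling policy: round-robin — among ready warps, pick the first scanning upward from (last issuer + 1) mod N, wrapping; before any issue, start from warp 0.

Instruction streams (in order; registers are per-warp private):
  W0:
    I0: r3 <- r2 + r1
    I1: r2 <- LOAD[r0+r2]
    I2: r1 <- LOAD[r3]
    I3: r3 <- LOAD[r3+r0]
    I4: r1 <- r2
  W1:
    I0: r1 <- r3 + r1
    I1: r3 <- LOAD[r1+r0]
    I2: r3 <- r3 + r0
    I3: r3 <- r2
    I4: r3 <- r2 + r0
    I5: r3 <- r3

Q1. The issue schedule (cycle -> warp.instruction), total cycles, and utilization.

cycle 0: W0.I0
cycle 1: W1.I0
cycle 2: W0.I1
cycle 3: W1.I1
cycle 4: W0.I2
cycle 5: W1.I2
cycle 6: W0.I3
cycle 7: W1.I3
cycle 8: W0.I4
cycle 9: W1.I4
cycle 10: W1.I5

Answer: 11 cycles, utilization 1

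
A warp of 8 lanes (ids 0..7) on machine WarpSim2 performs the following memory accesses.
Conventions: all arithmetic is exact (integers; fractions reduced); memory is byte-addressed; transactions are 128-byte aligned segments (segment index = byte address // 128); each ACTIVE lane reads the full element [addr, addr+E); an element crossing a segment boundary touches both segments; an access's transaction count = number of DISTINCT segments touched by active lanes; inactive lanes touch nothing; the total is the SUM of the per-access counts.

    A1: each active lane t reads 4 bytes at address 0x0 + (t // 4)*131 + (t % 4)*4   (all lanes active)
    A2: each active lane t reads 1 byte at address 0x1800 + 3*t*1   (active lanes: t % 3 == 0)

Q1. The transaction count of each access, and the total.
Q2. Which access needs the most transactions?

A1: 2 transactions
A2: 1 transaction

Answer: 2,1; total 3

Answer: A1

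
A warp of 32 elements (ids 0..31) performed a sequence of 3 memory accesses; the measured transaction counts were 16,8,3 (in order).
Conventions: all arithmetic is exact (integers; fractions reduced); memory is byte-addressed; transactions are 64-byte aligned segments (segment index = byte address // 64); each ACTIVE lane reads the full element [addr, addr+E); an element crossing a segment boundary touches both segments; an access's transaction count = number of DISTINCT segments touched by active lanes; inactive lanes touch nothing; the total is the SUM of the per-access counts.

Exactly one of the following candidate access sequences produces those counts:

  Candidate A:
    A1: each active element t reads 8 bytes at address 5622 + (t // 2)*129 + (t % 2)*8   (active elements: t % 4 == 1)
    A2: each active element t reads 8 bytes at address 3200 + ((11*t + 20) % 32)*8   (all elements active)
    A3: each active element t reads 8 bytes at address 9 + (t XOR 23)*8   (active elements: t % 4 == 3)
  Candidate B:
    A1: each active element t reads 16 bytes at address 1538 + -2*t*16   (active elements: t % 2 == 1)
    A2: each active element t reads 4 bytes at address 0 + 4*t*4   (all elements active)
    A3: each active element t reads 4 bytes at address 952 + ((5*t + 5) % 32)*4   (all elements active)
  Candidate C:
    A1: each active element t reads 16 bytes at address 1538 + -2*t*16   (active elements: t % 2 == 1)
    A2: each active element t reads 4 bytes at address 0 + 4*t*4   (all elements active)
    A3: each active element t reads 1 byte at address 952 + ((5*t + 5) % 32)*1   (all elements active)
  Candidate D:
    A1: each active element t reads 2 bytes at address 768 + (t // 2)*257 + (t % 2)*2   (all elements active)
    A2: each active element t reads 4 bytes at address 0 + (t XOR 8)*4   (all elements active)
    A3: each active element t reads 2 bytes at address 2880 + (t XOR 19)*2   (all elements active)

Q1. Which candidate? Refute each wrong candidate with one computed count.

A: A1 gives 9 transactions, not 16
C: A3 gives 2 transactions, not 3
D: A2 gives 2 transactions, not 8
B: all counts match (16,8,3)

Answer: B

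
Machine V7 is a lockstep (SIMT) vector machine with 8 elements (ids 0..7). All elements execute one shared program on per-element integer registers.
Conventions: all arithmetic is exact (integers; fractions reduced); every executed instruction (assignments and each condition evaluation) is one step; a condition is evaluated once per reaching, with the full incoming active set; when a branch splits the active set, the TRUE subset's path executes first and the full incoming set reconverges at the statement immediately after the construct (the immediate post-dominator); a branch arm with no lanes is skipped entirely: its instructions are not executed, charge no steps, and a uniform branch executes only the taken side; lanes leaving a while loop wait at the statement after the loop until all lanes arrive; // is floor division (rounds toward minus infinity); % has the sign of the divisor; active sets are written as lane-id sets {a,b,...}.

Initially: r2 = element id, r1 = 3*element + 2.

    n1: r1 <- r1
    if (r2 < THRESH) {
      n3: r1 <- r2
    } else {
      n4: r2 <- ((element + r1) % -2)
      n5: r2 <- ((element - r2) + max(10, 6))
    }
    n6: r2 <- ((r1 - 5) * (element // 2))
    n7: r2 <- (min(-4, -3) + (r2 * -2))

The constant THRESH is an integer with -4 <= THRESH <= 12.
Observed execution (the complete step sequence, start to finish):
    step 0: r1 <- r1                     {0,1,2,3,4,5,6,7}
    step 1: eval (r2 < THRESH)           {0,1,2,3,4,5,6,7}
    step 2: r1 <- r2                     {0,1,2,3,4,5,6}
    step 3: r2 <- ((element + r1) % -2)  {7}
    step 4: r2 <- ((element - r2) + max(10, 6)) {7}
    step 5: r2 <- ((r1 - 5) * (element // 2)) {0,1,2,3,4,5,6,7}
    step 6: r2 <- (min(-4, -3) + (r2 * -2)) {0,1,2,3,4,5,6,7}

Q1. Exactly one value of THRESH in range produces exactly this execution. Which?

Answer: THRESH = 7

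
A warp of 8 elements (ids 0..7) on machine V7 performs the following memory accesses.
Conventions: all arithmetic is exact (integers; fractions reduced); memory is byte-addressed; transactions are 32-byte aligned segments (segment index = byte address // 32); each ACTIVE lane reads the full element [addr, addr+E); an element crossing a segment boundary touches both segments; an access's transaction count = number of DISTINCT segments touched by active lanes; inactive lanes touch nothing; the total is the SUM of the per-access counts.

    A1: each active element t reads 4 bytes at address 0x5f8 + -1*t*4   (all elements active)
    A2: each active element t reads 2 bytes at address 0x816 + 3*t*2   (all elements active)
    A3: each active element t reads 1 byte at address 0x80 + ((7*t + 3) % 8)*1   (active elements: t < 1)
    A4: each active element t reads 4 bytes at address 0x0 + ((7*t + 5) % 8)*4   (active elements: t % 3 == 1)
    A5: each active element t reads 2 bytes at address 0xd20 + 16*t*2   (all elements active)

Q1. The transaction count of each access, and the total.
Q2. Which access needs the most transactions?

A1: 2 transactions
A2: 3 transactions
A3: 1 transaction
A4: 1 transaction
A5: 8 transactions

Answer: 2,3,1,1,8; total 15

Answer: A5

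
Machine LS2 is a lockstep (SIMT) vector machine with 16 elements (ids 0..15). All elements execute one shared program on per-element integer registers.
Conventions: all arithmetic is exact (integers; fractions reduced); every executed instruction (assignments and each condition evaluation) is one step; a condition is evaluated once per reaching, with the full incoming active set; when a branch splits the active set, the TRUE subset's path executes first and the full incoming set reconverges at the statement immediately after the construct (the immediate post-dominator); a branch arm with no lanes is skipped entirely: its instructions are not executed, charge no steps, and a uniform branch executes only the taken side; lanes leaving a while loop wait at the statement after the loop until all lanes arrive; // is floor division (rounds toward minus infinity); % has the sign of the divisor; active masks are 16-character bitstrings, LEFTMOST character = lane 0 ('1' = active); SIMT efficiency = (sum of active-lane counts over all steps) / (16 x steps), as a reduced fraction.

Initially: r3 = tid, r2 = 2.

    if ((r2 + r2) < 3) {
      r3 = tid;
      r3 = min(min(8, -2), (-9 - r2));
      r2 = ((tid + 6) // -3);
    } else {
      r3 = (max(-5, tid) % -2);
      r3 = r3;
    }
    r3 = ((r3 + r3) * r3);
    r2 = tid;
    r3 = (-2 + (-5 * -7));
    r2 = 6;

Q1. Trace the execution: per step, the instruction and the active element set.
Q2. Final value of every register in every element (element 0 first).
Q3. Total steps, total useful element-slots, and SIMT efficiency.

step 0: eval ((r2 + r2) < 3)         1111111111111111
step 1: r3 <- (max(-5, tid) % -2)    1111111111111111
step 2: r3 <- r3                     1111111111111111
step 3: r3 <- ((r3 + r3) * r3)       1111111111111111
step 4: r2 <- tid                    1111111111111111
step 5: r3 <- (-2 + (-5 * -7))       1111111111111111
step 6: r2 <- 6                      1111111111111111

Answer: 7 steps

r3: 33,33,33,33,33,33,33,33,33,33,33,33,33,33,33,33
r2: 6,6,6,6,6,6,6,6,6,6,6,6,6,6,6,6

steps = 7; useful = 112; efficiency = 112/112 = 1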